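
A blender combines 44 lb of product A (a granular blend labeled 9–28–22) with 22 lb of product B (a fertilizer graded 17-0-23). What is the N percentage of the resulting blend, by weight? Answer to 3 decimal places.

11.667% N

Total mass = 44 + 22 = 66 lb.
N mass = 9%×44 + 17%×22 = 7.7 lb.
% N = 7.7 / 66 = 11.6667%.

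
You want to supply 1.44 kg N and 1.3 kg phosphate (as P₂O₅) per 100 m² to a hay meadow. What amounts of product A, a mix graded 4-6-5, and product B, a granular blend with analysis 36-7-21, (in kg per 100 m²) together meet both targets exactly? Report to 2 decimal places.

Let a = kg of product A, b = kg of product B (per 100 m²).
N: 0.04·a + 0.36·b = 1.44
P₂O₅: 0.06·a + 0.07·b = 1.3
Eliminate a: (row1) − 0.04/0.06·(row2) → 0.313333·b = 0.573333, so b = 1.82979.
Back-substitute: a = (1.44 − 0.36·1.82979) / 0.04 = 19.5319.

19.53 kg product A, 1.83 kg product B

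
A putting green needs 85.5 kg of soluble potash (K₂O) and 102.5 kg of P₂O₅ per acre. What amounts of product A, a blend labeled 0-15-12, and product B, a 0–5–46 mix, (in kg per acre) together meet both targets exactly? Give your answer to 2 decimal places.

680.56 kg product A, 8.33 kg product B

With a, b = kg per acre of product A and product B:
K₂O: 0.12·a + 0.46·b = 85.5
P₂O₅: 0.15·a + 0.05·b = 102.5
Solving simultaneously: a = 680.556, b = 8.33333.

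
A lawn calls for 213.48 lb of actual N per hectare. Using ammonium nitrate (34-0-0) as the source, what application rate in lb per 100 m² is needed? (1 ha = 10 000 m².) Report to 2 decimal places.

Product per hectare = 213.48 / 34% = 627.882 lb.
Convert to per 100 m²: 627.882 × 0.01 = 6.27882 lb.

6.28 lb of product per hundred sq m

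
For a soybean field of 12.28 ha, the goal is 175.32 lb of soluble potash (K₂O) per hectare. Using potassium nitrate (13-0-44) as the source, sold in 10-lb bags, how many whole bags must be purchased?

Product per hectare = 175.32 / 44% = 398.455 lb.
Total product = 398.455 × 12.28 = 4893.02 lb.
Bags = ⌈4893.02 / 10⌉ = 490.

490 bags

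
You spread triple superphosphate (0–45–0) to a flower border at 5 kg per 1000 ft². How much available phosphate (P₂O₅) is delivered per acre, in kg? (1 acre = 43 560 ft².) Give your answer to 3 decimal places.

P₂O₅ per 1000 ft² = 5 × 45% = 2.25 kg.
Convert to per acre: 2.25 × 43.56 = 98.01 kg.

98.010 kg P₂O₅ per acre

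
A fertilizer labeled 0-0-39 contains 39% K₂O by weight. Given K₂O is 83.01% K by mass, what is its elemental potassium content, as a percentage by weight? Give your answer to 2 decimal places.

%K = 39 × 0.8301 = 32.3739%.

32.37% K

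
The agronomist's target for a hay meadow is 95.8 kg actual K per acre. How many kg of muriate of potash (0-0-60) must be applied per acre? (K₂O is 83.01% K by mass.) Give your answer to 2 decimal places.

As K₂O: 95.8 / 0.8301 = 115.408 kg per acre.
Product per acre = 115.408 / 60% = 192.346 kg.

192.35 kg of product per acre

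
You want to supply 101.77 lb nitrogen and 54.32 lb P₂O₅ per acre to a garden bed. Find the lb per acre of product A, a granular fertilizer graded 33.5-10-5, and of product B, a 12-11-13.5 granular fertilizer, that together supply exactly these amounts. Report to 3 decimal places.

Let a = lb of product A, b = lb of product B (per acre).
N: 0.335·a + 0.12·b = 101.77
P₂O₅: 0.1·a + 0.11·b = 54.32
Eliminate b: (row1) − 0.12/0.11·(row2) → 0.225909·a = 42.5118, so a = 188.1811.
Then b = (54.32 − 0.1·188.1811) / 0.11 = 322.74447.

188.181 lb product A, 322.744 lb product B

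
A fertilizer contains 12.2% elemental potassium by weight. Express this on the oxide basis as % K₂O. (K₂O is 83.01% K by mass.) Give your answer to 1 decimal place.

14.7% K₂O

%K₂O = 12.2 / 0.8301 = 14.697%.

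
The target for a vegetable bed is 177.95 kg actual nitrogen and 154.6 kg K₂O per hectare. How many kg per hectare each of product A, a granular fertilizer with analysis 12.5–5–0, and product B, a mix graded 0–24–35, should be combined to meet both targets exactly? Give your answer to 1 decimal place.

1423.6 kg product A, 441.7 kg product B

Per-hectare balance (a = product A, b = product B):
N: 0.125·a + 0·b = 177.95
K₂O: 0·a + 0.35·b = 154.6
Solving simultaneously: a = 1423.6, b = 441.714.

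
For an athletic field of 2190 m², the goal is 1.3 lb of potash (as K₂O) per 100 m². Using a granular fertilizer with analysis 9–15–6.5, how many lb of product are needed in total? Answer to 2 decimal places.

438.00 lb

Product per 100 m² = 1.3 / 6.5% = 20 lb.
Total product = 20 × 2190 / 100 = 438 lb.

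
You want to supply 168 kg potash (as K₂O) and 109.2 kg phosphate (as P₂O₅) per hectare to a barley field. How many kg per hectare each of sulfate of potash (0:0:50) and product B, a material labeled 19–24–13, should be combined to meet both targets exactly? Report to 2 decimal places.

217.70 kg sulfate of potash, 455.00 kg product B

Per-hectare balance (a = sulfate of potash, b = product B):
K₂O: 0.5·a + 0.13·b = 168
P₂O₅: 0·a + 0.24·b = 109.2
Solving simultaneously: a = 217.7, b = 455.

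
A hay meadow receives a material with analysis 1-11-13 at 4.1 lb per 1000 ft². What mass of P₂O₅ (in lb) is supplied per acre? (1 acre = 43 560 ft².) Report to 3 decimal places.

19.646 lb P₂O₅ per acre

P₂O₅ per 1000 ft² = 4.1 × 11% = 0.451 lb.
Convert to per acre: 0.451 × 43.56 = 19.6456 lb.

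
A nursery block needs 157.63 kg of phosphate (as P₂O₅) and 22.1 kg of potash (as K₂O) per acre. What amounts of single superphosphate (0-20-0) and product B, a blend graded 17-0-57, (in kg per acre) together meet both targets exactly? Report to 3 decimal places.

Let a = kg of single superphosphate, b = kg of product B (per acre).
P₂O₅: 0.2·a + 0·b = 157.63
K₂O: 0·a + 0.57·b = 22.1
Solving simultaneously: a = 788.15, b = 38.7719.

788.150 kg single superphosphate, 38.772 kg product B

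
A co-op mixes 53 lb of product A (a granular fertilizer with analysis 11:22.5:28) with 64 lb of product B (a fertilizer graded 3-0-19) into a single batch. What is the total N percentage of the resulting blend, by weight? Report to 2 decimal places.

Total mass = 53 + 64 = 117 lb.
N mass = 11%×53 + 3%×64 = 7.75 lb.
% N = 7.75 / 117 = 6.62393%.

6.62% N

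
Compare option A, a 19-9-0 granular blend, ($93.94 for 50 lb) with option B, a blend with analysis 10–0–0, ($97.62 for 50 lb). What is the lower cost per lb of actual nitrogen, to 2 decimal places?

$9.89 per lb N (option A)

option A: N per bag = 50 × 19% = 9.5 lb; cost = 93.94 / 9.5 = $9.8884/lb N.
option B: N per bag = 50 × 10% = 5 lb; cost = 97.62 / 5 = $19.5240/lb N.
option A is cheaper.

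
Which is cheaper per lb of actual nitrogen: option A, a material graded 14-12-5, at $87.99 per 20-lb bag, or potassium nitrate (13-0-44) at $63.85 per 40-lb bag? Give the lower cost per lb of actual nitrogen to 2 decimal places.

option A: N per bag = 20 × 14% = 2.8 lb; cost = 87.99 / 2.8 = $31.4250/lb N.
potassium nitrate: N per bag = 40 × 13% = 5.2 lb; cost = 63.85 / 5.2 = $12.2788/lb N.
potassium nitrate is cheaper.

$12.28 per lb N (potassium nitrate)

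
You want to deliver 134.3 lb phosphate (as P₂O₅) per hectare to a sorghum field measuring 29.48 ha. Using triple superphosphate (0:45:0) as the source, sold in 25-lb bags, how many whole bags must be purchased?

Product per hectare = 134.3 / 45% = 298.444 lb.
Total product = 298.444 × 29.48 = 8798.14 lb.
Bags = ⌈8798.14 / 25⌉ = 352.

352 bags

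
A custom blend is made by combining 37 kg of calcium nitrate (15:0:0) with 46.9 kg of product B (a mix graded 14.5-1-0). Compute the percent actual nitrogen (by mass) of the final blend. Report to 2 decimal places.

14.72% N

Total mass = 37 + 46.9 = 83.9 kg.
N mass = 15%×37 + 14.5%×46.9 = 12.3505 kg.
% N = 12.3505 / 83.9 = 14.7205%.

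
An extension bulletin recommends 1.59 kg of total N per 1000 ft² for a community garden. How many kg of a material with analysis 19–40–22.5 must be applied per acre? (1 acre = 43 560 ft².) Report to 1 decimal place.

364.5 kg of product per acre

Product per 1000 ft² = 1.59 / 19% = 8.36842 kg.
Convert to per acre: 8.36842 × 43.56 = 364.528 kg.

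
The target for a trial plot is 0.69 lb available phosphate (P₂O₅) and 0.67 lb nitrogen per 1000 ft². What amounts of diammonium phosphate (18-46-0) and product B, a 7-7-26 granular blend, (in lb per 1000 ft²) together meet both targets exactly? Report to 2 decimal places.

0.07 lb diammonium phosphate, 9.39 lb product B

Per-1000 ft² balance (a = diammonium phosphate, b = product B):
P₂O₅: 0.46·a + 0.07·b = 0.69
N: 0.18·a + 0.07·b = 0.67
From row1: a = (0.69 − 0.07·b) / 0.46.
Into row2: 0.18·(0.69 − 0.07·b)/0.46 + 0.07·b = 0.67 → b = 9.38776, a = 0.0714286.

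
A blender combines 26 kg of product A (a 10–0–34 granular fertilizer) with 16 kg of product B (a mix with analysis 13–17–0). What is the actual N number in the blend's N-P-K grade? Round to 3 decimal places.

11.143% N

Total mass = 26 + 16 = 42 kg.
N mass = 10%×26 + 13%×16 = 4.68 kg.
% N = 4.68 / 42 = 11.1429%.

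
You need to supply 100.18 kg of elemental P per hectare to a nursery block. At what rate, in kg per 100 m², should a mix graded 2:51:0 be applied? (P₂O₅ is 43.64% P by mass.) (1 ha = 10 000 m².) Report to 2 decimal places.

As P₂O₅: 100.18 / 0.4364 = 229.56 kg per hectare.
Product per hectare = 229.56 / 51% = 450.118 kg.
Convert to per 100 m²: 450.118 × 0.01 = 4.50118 kg.

4.50 kg of product per hundred sq m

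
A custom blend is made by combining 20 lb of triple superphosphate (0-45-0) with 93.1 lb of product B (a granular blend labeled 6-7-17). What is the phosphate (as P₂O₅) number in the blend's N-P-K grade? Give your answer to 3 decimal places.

13.720% P₂O₅

Total mass = 20 + 93.1 = 113.1 lb.
P₂O₅ mass = 45%×20 + 7%×93.1 = 15.517 lb.
% P₂O₅ = 15.517 / 113.1 = 13.7197%.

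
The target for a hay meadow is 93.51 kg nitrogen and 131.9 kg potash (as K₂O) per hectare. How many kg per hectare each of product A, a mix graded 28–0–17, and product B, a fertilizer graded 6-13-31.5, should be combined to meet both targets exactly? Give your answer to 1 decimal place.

Let a = kg of product A, b = kg of product B (per hectare).
N: 0.28·a + 0.06·b = 93.51
K₂O: 0.17·a + 0.315·b = 131.9
Eliminate a: (row1) − 0.28/0.17·(row2) → -0.458824·b = -123.737, so b = 269.683.
Back-substitute: a = (93.51 − 0.06·269.683) / 0.28 = 276.175.

276.2 kg product A, 269.7 kg product B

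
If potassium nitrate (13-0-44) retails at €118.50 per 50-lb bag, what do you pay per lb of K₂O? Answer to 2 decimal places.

K₂O in bag = 50 × 44% = 22 lb.
Cost per lb K₂O = €118.50 / 22 = €5.3864.

€5.39 per lb K₂O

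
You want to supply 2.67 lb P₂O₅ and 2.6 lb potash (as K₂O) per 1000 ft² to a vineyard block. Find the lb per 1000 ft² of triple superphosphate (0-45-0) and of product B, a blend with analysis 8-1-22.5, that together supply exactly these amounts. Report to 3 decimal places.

5.677 lb triple superphosphate, 11.556 lb product B

Per-1000 ft² balance (a = triple superphosphate, b = product B):
P₂O₅: 0.45·a + 0.01·b = 2.67
K₂O: 0·a + 0.225·b = 2.6
Solving simultaneously: a = 5.67654, b = 11.5556.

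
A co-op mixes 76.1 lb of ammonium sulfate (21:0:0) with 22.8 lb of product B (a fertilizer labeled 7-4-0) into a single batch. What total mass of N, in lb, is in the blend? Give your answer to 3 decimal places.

N mass = 21%×76.1 + 7%×22.8 = 17.577 lb.

17.577 lb N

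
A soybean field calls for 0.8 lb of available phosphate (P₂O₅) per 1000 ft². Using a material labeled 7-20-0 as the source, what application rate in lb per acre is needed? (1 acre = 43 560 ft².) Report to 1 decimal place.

Product per 1000 ft² = 0.8 / 20% = 4 lb.
Convert to per acre: 4 × 43.56 = 174.24 lb.

174.2 lb of product per acre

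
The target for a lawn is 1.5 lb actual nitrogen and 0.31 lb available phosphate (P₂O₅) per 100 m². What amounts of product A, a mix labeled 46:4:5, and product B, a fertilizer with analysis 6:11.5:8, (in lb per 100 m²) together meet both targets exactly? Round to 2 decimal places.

3.05 lb product A, 1.64 lb product B

Per-100 m² balance (a = product A, b = product B):
N: 0.46·a + 0.06·b = 1.5
P₂O₅: 0.04·a + 0.115·b = 0.31
From row1: a = (1.5 − 0.06·b) / 0.46.
Into row2: 0.04·(1.5 − 0.06·b)/0.46 + 0.115·b = 0.31 → b = 1.63564, a = 3.04752.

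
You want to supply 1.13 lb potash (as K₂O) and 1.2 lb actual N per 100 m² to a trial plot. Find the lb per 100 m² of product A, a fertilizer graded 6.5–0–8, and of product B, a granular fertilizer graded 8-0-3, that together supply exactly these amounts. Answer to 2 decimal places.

12.22 lb product A, 5.07 lb product B

With a, b = lb per 100 m² of product A and product B:
K₂O: 0.08·a + 0.03·b = 1.13
N: 0.065·a + 0.08·b = 1.2
From row1: a = (1.13 − 0.03·b) / 0.08.
Into row2: 0.065·(1.13 − 0.03·b)/0.08 + 0.08·b = 1.2 → b = 5.06742, a = 12.2247.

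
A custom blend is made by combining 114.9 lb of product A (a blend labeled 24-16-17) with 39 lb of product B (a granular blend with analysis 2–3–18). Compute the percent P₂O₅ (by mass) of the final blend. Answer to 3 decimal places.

Total mass = 114.9 + 39 = 153.9 lb.
P₂O₅ mass = 16%×114.9 + 3%×39 = 19.554 lb.
% P₂O₅ = 19.554 / 153.9 = 12.7057%.

12.706% P₂O₅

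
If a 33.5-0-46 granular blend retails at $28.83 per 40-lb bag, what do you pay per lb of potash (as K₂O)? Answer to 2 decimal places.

$1.57 per lb K₂O

K₂O in bag = 40 × 46% = 18.4 lb.
Cost per lb K₂O = $28.83 / 18.4 = $1.5668.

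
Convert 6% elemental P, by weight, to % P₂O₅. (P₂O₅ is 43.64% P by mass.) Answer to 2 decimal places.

13.75% P₂O₅

%P₂O₅ = 6 / 0.4364 = 13.7489%.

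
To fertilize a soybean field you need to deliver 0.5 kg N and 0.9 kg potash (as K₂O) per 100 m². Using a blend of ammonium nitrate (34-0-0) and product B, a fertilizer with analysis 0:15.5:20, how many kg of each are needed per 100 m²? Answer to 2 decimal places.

1.47 kg ammonium nitrate, 4.50 kg product B

Per-100 m² balance (a = ammonium nitrate, b = product B):
N: 0.34·a + 0·b = 0.5
K₂O: 0·a + 0.2·b = 0.9
Solving simultaneously: a = 1.47059, b = 4.5.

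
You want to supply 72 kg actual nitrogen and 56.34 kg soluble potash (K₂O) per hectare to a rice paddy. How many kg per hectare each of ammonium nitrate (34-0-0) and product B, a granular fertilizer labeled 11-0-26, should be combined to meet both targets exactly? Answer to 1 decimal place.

Per-hectare balance (a = ammonium nitrate, b = product B):
N: 0.34·a + 0.11·b = 72
K₂O: 0·a + 0.26·b = 56.34
Solving simultaneously: a = 141.658, b = 216.692.

141.7 kg ammonium nitrate, 216.7 kg product B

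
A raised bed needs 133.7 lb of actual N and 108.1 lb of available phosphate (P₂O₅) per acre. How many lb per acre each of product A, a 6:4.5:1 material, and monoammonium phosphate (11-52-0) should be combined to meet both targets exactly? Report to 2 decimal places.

Let a = lb of product A, b = lb of monoammonium phosphate (per acre).
N: 0.06·a + 0.11·b = 133.7
P₂O₅: 0.045·a + 0.52·b = 108.1
Eliminate b: (row1) − 0.11/0.52·(row2) → 0.0504808·a = 110.833, so a = 2195.543.
Then b = (108.1 − 0.045·2195.543) / 0.52 = 17.8857.

2195.54 lb product A, 17.89 lb monoammonium phosphate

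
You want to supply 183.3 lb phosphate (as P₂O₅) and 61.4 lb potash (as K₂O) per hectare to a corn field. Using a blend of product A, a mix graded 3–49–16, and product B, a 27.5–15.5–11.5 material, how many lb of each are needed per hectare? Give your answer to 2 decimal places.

Per-hectare balance (a = product A, b = product B):
P₂O₅: 0.49·a + 0.155·b = 183.3
K₂O: 0.16·a + 0.115·b = 61.4
Solving simultaneously: a = 366.482, b = 24.0254.

366.48 lb product A, 24.03 lb product B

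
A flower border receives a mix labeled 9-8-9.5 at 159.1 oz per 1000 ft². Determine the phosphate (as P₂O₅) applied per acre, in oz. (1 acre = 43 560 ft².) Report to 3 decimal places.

P₂O₅ per 1000 ft² = 159.1 × 8% = 12.728 oz.
Convert to per acre: 12.728 × 43.56 = 554.4317 oz.

554.432 oz P₂O₅ per acre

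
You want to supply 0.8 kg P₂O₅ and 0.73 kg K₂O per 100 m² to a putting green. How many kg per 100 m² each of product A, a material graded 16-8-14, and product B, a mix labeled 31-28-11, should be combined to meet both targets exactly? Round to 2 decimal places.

Per-100 m² balance (a = product A, b = product B):
P₂O₅: 0.08·a + 0.28·b = 0.8
K₂O: 0.14·a + 0.11·b = 0.73
Solving simultaneously: a = 3.82895, b = 1.76316.

3.83 kg product A, 1.76 kg product B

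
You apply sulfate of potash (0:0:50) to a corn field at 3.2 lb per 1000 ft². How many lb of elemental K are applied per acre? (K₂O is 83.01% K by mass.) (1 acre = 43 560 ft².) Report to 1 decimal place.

K₂O per 1000 ft² = 3.2 × 50% = 1.6 lb.
Elemental K = 1.6 × 0.8301 = 1.32816 lb per 1000 ft².
Convert to per acre: 1.32816 × 43.56 = 57.8546 lb.

57.9 lb K per acre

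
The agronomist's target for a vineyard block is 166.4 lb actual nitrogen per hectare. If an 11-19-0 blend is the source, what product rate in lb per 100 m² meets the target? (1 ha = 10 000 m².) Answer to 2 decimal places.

Product per hectare = 166.4 / 11% = 1512.73 lb.
Convert to per 100 m²: 1512.73 × 0.01 = 15.1273 lb.

15.13 lb of product per hundred sq m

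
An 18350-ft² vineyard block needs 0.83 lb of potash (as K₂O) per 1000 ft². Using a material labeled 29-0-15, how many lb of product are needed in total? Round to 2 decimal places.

101.54 lb

Product per 1000 ft² = 0.83 / 15% = 5.53333 lb.
Total product = 5.53333 × 18350 / 1000 = 101.537 lb.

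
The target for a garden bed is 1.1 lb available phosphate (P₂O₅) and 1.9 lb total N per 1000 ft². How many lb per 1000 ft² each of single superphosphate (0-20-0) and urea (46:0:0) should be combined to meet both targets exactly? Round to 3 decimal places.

With a, b = lb per 1000 ft² of single superphosphate and urea:
P₂O₅: 0.2·a + 0·b = 1.1
N: 0·a + 0.46·b = 1.9
Solving simultaneously: a = 5.5, b = 4.13043.

5.500 lb single superphosphate, 4.130 lb urea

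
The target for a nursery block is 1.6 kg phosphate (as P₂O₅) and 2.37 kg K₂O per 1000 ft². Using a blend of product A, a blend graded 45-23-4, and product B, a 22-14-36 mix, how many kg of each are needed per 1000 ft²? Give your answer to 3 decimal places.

With a, b = kg per 1000 ft² of product A and product B:
P₂O₅: 0.23·a + 0.14·b = 1.6
K₂O: 0.04·a + 0.36·b = 2.37
From row1: a = (1.6 − 0.14·b) / 0.23.
Into row2: 0.04·(1.6 − 0.14·b)/0.23 + 0.36·b = 2.37 → b = 6.23187, a = 3.16321.

3.163 kg product A, 6.232 kg product B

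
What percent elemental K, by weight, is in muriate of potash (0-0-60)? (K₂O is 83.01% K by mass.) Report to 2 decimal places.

49.81% K

%K = 60 × 0.8301 = 49.806%.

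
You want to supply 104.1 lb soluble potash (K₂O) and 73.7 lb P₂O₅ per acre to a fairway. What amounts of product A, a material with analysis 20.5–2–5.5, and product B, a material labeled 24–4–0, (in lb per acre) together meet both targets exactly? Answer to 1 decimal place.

1892.7 lb product A, 896.1 lb product B

Per-acre balance (a = product A, b = product B):
K₂O: 0.055·a + 0·b = 104.1
P₂O₅: 0.02·a + 0.04·b = 73.7
Solving simultaneously: a = 1892.73, b = 896.136.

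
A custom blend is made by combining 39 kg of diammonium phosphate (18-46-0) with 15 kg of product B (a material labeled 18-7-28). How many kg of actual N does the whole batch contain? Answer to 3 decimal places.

N mass = 18%×39 + 18%×15 = 9.72 kg.

9.720 kg N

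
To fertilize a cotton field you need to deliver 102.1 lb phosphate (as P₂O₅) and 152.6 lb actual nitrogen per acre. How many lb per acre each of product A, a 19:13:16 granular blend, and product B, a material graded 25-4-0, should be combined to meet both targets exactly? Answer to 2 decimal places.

779.96 lb product A, 17.63 lb product B

Per-acre balance (a = product A, b = product B):
P₂O₅: 0.13·a + 0.04·b = 102.1
N: 0.19·a + 0.25·b = 152.6
Eliminate b: (row1) − 0.04/0.25·(row2) → 0.0996·a = 77.684, so a = 779.9598.
Then b = (152.6 − 0.19·779.9598) / 0.25 = 17.6305.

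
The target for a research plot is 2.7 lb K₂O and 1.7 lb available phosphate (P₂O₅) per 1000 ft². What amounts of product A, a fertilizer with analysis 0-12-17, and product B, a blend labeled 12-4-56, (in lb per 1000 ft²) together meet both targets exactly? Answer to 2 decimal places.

13.97 lb product A, 0.58 lb product B

With a, b = lb per 1000 ft² of product A and product B:
K₂O: 0.17·a + 0.56·b = 2.7
P₂O₅: 0.12·a + 0.04·b = 1.7
Solving simultaneously: a = 13.9735, b = 0.57947.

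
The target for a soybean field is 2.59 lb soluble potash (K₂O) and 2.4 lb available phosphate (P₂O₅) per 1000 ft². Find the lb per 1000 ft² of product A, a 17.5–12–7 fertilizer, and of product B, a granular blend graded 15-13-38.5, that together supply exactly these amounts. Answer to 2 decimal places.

Per-1000 ft² balance (a = product A, b = product B):
K₂O: 0.07·a + 0.385·b = 2.59
P₂O₅: 0.12·a + 0.13·b = 2.4
From row1: a = (2.59 − 0.385·b) / 0.07.
Into row2: 0.12·(2.59 − 0.385·b)/0.07 + 0.13·b = 2.4 → b = 3.84906, a = 15.8302.

15.83 lb product A, 3.85 lb product B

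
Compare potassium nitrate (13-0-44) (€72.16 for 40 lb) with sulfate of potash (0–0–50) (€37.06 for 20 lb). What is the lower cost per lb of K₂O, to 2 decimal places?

potassium nitrate: K₂O per bag = 40 × 44% = 17.6 lb; cost = 72.16 / 17.6 = €4.1000/lb K₂O.
sulfate of potash: K₂O per bag = 20 × 50% = 10 lb; cost = 37.06 / 10 = €3.7060/lb K₂O.
sulfate of potash is cheaper.

€3.71 per lb K₂O (sulfate of potash)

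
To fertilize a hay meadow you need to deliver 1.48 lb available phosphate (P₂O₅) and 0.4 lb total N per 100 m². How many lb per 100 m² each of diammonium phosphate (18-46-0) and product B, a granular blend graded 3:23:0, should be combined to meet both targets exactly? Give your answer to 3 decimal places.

1.725 lb diammonium phosphate, 2.986 lb product B

Per-100 m² balance (a = diammonium phosphate, b = product B):
P₂O₅: 0.46·a + 0.23·b = 1.48
N: 0.18·a + 0.03·b = 0.4
Eliminate a: (row1) − 0.46/0.18·(row2) → 0.153333·b = 0.457778, so b = 2.98551.
Back-substitute: a = (1.48 − 0.23·2.98551) / 0.46 = 1.72464.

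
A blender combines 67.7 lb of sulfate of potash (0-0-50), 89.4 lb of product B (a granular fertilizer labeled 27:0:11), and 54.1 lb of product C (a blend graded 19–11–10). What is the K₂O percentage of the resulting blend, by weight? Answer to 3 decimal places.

Total mass = 67.7 + 89.4 + 54.1 = 211.2 lb.
K₂O mass = 50%×67.7 + 11%×89.4 + 10%×54.1 = 49.094 lb.
% K₂O = 49.094 / 211.2 = 23.2453%.

23.245% K₂O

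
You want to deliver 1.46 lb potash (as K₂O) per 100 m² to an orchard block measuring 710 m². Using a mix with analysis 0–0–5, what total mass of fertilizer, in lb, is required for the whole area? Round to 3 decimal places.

Product per 100 m² = 1.46 / 5% = 29.2 lb.
Total product = 29.2 × 710 / 100 = 207.32 lb.

207.320 lb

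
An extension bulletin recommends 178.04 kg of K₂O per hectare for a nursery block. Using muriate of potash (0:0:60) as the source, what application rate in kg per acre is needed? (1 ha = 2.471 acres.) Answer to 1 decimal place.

120.1 kg of product per acre

Product per hectare = 178.04 / 60% = 296.733 kg.
Convert to per acre: 296.733 × 0.404694 = 120.086 kg.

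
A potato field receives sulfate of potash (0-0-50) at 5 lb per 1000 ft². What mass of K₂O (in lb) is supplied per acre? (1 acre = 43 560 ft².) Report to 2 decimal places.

K₂O per 1000 ft² = 5 × 50% = 2.5 lb.
Convert to per acre: 2.5 × 43.56 = 108.9 lb.

108.90 lb K₂O per acre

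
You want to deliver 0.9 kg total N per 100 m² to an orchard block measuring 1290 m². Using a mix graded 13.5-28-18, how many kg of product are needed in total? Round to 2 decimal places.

86.00 kg

Product per 100 m² = 0.9 / 13.5% = 6.66667 kg.
Total product = 6.66667 × 1290 / 100 = 86 kg.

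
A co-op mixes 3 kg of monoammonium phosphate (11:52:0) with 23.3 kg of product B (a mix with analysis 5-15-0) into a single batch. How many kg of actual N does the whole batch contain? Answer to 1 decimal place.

1.5 kg N

N mass = 11%×3 + 5%×23.3 = 1.495 kg.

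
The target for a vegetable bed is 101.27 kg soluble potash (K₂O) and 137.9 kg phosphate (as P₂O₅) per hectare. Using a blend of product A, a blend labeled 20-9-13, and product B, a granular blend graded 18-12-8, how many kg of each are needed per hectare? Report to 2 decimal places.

Let a = kg of product A, b = kg of product B (per hectare).
K₂O: 0.13·a + 0.08·b = 101.27
P₂O₅: 0.09·a + 0.12·b = 137.9
Solving simultaneously: a = 133.381, b = 1049.131.

133.38 kg product A, 1049.13 kg product B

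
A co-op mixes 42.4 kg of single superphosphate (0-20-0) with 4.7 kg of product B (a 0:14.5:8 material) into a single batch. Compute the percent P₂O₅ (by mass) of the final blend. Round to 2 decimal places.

Total mass = 42.4 + 4.7 = 47.1 kg.
P₂O₅ mass = 20%×42.4 + 14.5%×4.7 = 9.1615 kg.
% P₂O₅ = 9.1615 / 47.1 = 19.4512%.

19.45% P₂O₅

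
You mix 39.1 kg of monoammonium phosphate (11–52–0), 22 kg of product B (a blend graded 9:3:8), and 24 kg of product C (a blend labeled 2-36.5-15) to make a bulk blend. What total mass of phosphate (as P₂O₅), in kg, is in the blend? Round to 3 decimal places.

P₂O₅ mass = 52%×39.1 + 3%×22 + 36.5%×24 = 29.752 kg.

29.752 kg P₂O₅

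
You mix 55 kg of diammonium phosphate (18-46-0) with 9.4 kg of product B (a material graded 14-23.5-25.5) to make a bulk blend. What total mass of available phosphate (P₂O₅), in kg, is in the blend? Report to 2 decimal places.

27.51 kg P₂O₅

P₂O₅ mass = 46%×55 + 23.5%×9.4 = 27.509 kg.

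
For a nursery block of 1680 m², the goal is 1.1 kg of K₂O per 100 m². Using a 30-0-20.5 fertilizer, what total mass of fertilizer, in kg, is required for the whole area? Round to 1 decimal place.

Product per 100 m² = 1.1 / 20.5% = 5.36585 kg.
Total product = 5.36585 × 1680 / 100 = 90.1463 kg.

90.1 kg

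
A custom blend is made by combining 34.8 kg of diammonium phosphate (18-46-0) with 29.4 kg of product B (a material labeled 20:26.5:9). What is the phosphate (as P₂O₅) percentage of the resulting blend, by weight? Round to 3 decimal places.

Total mass = 34.8 + 29.4 = 64.2 kg.
P₂O₅ mass = 46%×34.8 + 26.5%×29.4 = 23.799 kg.
% P₂O₅ = 23.799 / 64.2 = 37.0701%.

37.070% P₂O₅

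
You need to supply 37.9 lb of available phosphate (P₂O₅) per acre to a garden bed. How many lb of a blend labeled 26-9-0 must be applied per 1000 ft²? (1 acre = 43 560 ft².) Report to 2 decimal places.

9.67 lb of product per thousand sq ft

Product per acre = 37.9 / 9% = 421.111 lb.
Convert to per 1000 ft²: 421.111 × 0.0229568 = 9.66738 lb.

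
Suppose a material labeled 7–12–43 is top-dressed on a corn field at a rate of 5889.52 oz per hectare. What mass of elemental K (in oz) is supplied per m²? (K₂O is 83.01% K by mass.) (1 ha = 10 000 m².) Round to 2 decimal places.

K₂O per hectare = 5889.52 × 43% = 2532.49 oz.
Elemental K = 2532.49 × 0.8301 = 2102.22 oz per hectare.
Convert to per m²: 2102.22 × 0.0001 = 0.210222 oz.

0.21 oz K per sq m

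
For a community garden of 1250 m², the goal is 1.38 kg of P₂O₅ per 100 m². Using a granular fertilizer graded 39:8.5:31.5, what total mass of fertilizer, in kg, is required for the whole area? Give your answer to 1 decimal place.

202.9 kg

Product per 100 m² = 1.38 / 8.5% = 16.2353 kg.
Total product = 16.2353 × 1250 / 100 = 202.941 kg.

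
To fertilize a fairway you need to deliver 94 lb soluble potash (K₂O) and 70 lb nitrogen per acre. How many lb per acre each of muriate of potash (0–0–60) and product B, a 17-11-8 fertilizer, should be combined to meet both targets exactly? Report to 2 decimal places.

101.76 lb muriate of potash, 411.76 lb product B

Per-acre balance (a = muriate of potash, b = product B):
K₂O: 0.6·a + 0.08·b = 94
N: 0·a + 0.17·b = 70
Solving simultaneously: a = 101.7647, b = 411.7647.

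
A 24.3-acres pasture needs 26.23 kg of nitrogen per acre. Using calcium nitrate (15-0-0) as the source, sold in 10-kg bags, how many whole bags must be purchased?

Product per acre = 26.23 / 15% = 174.867 kg.
Total product = 174.867 × 24.3 = 4249.26 kg.
Bags = ⌈4249.26 / 10⌉ = 425.

425 bags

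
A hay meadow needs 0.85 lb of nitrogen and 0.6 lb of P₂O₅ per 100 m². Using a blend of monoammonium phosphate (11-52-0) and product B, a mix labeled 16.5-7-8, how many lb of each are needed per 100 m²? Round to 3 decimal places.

0.506 lb monoammonium phosphate, 4.814 lb product B

Per-100 m² balance (a = monoammonium phosphate, b = product B):
N: 0.11·a + 0.165·b = 0.85
P₂O₅: 0.52·a + 0.07·b = 0.6
From row1: a = (0.85 − 0.165·b) / 0.11.
Into row2: 0.52·(0.85 − 0.165·b)/0.11 + 0.07·b = 0.6 → b = 4.81434, a = 0.505762.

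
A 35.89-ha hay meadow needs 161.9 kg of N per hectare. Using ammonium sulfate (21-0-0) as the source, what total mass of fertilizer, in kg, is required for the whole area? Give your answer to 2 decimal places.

Product per hectare = 161.9 / 21% = 770.952 kg.
Total product = 770.952 × 35.89 = 27669.481 kg.

27669.48 kg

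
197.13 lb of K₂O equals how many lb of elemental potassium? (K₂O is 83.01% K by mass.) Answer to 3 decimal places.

K = 197.13 × 0.8301 = 163.6376 lb.

163.638 lb K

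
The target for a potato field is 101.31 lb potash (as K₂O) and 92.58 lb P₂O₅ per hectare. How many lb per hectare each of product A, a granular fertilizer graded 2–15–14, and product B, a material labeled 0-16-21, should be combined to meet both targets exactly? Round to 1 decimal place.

With a, b = lb per hectare of product A and product B:
K₂O: 0.14·a + 0.21·b = 101.31
P₂O₅: 0.15·a + 0.16·b = 92.58
Eliminate b: (row1) − 0.21/0.16·(row2) → -0.056875·a = -20.2013, so a = 355.187.
Then b = (92.58 − 0.15·355.187) / 0.16 = 245.637.

355.2 lb product A, 245.6 lb product B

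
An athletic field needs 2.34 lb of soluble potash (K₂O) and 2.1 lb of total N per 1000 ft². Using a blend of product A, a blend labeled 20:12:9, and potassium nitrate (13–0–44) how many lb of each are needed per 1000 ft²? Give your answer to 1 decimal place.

With a, b = lb per 1000 ft² of product A and potassium nitrate:
K₂O: 0.09·a + 0.44·b = 2.34
N: 0.2·a + 0.13·b = 2.1
Solving simultaneously: a = 8.1232, b = 3.65662.

8.1 lb product A, 3.7 lb potassium nitrate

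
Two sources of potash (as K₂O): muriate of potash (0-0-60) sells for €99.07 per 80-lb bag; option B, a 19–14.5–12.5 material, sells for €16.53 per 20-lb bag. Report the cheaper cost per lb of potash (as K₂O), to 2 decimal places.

€2.06 per lb K₂O (muriate of potash)

muriate of potash: K₂O per bag = 80 × 60% = 48 lb; cost = 99.07 / 48 = €2.0640/lb K₂O.
option B: K₂O per bag = 20 × 12.5% = 2.5 lb; cost = 16.53 / 2.5 = €6.6120/lb K₂O.
muriate of potash is cheaper.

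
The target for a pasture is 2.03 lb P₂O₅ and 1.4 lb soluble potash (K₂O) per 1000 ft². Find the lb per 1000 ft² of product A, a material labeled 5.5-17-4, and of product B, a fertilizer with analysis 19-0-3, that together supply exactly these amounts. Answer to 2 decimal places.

Let a = lb of product A, b = lb of product B (per 1000 ft²).
P₂O₅: 0.17·a + 0·b = 2.03
K₂O: 0.04·a + 0.03·b = 1.4
Eliminate b: (row1) − 0/0.03·(row2) → 0.17·a = 2.03, so a = 11.9412.
Then b = (1.4 − 0.04·11.9412) / 0.03 = 30.7451.

11.94 lb product A, 30.75 lb product B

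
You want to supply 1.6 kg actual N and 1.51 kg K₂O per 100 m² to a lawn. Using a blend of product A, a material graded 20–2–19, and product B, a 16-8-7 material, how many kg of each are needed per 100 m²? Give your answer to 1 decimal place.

Per-100 m² balance (a = product A, b = product B):
N: 0.2·a + 0.16·b = 1.6
K₂O: 0.19·a + 0.07·b = 1.51
Eliminate b: (row1) − 0.16/0.07·(row2) → -0.234286·a = -1.85143, so a = 7.90244.
Then b = (1.51 − 0.19·7.90244) / 0.07 = 0.121951.

7.9 kg product A, 0.1 kg product B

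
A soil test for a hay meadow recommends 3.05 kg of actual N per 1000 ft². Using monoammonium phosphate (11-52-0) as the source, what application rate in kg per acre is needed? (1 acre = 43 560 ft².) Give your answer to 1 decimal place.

1207.8 kg of product per acre

Product per 1000 ft² = 3.05 / 11% = 27.7273 kg.
Convert to per acre: 27.7273 × 43.56 = 1207.8 kg.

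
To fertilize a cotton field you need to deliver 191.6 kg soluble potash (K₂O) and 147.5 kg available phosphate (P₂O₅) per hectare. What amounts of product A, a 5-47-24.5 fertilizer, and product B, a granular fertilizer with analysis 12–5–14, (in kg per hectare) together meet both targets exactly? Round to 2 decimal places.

206.72 kg product A, 1006.81 kg product B

With a, b = kg per hectare of product A and product B:
K₂O: 0.245·a + 0.14·b = 191.6
P₂O₅: 0.47·a + 0.05·b = 147.5
Eliminate b: (row1) − 0.14/0.05·(row2) → -1.071·a = -221.4, so a = 206.723.
Then b = (147.5 − 0.47·206.723) / 0.05 = 1006.807.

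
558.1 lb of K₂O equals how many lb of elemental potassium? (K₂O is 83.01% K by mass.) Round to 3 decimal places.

K = 558.1 × 0.8301 = 463.2788 lb.

463.279 lb K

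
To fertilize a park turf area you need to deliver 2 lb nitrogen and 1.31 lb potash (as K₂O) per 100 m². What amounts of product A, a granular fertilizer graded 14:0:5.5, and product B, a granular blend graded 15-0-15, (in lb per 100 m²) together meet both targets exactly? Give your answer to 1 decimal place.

With a, b = lb per 100 m² of product A and product B:
N: 0.14·a + 0.15·b = 2
K₂O: 0.055·a + 0.15·b = 1.31
From row1: a = (2 − 0.15·b) / 0.14.
Into row2: 0.055·(2 − 0.15·b)/0.14 + 0.15·b = 1.31 → b = 5.75686, a = 8.11765.

8.1 lb product A, 5.8 lb product B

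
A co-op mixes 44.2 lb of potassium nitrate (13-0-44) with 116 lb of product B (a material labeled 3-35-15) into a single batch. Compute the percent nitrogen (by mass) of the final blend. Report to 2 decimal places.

Total mass = 44.2 + 116 = 160.2 lb.
N mass = 13%×44.2 + 3%×116 = 9.226 lb.
% N = 9.226 / 160.2 = 5.75905%.

5.76% N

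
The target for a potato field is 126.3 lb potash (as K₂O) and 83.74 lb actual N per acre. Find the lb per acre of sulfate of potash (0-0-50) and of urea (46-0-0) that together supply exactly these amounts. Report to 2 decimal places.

252.60 lb sulfate of potash, 182.04 lb urea

With a, b = lb per acre of sulfate of potash and urea:
K₂O: 0.5·a + 0·b = 126.3
N: 0·a + 0.46·b = 83.74
Solving simultaneously: a = 252.6, b = 182.043.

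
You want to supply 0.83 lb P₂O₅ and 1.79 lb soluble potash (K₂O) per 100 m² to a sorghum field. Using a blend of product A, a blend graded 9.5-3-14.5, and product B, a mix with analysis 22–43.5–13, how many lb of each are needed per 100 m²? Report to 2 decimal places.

Let a = lb of product A, b = lb of product B (per 100 m²).
P₂O₅: 0.03·a + 0.435·b = 0.83
K₂O: 0.145·a + 0.13·b = 1.79
Eliminate b: (row1) − 0.435/0.13·(row2) → -0.455192·a = -5.15962, so a = 11.335.
Then b = (1.79 − 0.145·11.335) / 0.13 = 1.12632.

11.34 lb product A, 1.13 lb product B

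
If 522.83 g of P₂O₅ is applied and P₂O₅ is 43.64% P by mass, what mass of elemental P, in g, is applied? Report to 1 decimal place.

228.2 g P

P = 522.83 × 0.4364 = 228.163 g.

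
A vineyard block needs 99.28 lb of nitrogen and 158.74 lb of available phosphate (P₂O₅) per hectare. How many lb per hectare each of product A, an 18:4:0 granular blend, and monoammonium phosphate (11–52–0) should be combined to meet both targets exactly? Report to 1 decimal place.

With a, b = lb per hectare of product A and monoammonium phosphate:
N: 0.18·a + 0.11·b = 99.28
P₂O₅: 0.04·a + 0.52·b = 158.74
Eliminate b: (row1) − 0.11/0.52·(row2) → 0.171538·a = 65.7004, so a = 383.007.
Then b = (158.74 − 0.04·383.007) / 0.52 = 275.807.

383.0 lb product A, 275.8 lb monoammonium phosphate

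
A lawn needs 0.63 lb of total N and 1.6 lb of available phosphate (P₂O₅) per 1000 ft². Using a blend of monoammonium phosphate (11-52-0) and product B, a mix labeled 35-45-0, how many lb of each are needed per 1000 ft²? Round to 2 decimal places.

Let a = lb of monoammonium phosphate, b = lb of product B (per 1000 ft²).
N: 0.11·a + 0.35·b = 0.63
P₂O₅: 0.52·a + 0.45·b = 1.6
From row1: a = (0.63 − 0.35·b) / 0.11.
Into row2: 0.52·(0.63 − 0.35·b)/0.11 + 0.45·b = 1.6 → b = 1.14415, a = 2.08679.

2.09 lb monoammonium phosphate, 1.14 lb product B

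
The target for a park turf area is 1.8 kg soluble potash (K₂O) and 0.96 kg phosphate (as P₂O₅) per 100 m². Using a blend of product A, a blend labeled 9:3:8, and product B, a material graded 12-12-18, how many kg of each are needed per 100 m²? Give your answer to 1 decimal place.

10.3 kg product A, 5.4 kg product B

Let a = kg of product A, b = kg of product B (per 100 m²).
K₂O: 0.08·a + 0.18·b = 1.8
P₂O₅: 0.03·a + 0.12·b = 0.96
Eliminate b: (row1) − 0.18/0.12·(row2) → 0.035·a = 0.36, so a = 10.2857.
Then b = (0.96 − 0.03·10.2857) / 0.12 = 5.42857.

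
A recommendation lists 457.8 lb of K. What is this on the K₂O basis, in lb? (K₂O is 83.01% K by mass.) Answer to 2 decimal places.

K₂O = 457.8 / 0.8301 = 551.4998 lb.

551.50 lb K₂O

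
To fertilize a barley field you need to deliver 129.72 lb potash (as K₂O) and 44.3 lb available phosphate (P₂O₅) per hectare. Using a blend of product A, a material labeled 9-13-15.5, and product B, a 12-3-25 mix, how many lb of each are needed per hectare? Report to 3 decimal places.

Let a = lb of product A, b = lb of product B (per hectare).
K₂O: 0.155·a + 0.25·b = 129.72
P₂O₅: 0.13·a + 0.03·b = 44.3
Eliminate a: (row1) − 0.155/0.13·(row2) → 0.214231·b = 76.9008, so b = 358.9623.
Back-substitute: a = (129.72 − 0.25·358.9623) / 0.155 = 257.9318.

257.932 lb product A, 358.962 lb product B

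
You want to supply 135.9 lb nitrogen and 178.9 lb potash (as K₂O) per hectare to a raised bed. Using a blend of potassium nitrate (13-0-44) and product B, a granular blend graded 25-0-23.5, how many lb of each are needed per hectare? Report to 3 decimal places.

160.963 lb potassium nitrate, 459.899 lb product B

Per-hectare balance (a = potassium nitrate, b = product B):
N: 0.13·a + 0.25·b = 135.9
K₂O: 0.44·a + 0.235·b = 178.9
From row1: a = (135.9 − 0.25·b) / 0.13.
Into row2: 0.44·(135.9 − 0.25·b)/0.13 + 0.235·b = 178.9 → b = 459.8993, a = 160.9629.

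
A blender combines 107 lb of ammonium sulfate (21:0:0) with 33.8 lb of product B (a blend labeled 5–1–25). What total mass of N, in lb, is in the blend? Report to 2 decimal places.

24.16 lb N

N mass = 21%×107 + 5%×33.8 = 24.16 lb.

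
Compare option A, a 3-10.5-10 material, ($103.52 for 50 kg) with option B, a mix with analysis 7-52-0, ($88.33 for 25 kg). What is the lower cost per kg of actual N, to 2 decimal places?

$50.47 per kg N (option B)

option A: N per bag = 50 × 3% = 1.5 kg; cost = 103.52 / 1.5 = $69.0133/kg N.
option B: N per bag = 25 × 7% = 1.75 kg; cost = 88.33 / 1.75 = $50.4743/kg N.
option B is cheaper.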